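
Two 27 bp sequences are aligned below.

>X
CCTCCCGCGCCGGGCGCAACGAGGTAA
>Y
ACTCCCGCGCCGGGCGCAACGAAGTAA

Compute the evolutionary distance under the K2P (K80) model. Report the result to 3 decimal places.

Of 27 sites, 1 differences are transitions and 1 are transversions, so P = 1/27 ≈ 0.037037 and Q = 1/27 ≈ 0.037037.
Under the Kimura two-parameter model, d = −½ ln(1 − 2P − Q) − ¼ ln(1 − 2Q).
1 − 2P − Q = 0.888889, giving −½ ln(0.888889) = 0.058891.
1 − 2Q = 0.925926, giving −¼ ln(0.925926) = 0.019240.
d = 0.058891 + 0.019240 = 0.078131.

0.078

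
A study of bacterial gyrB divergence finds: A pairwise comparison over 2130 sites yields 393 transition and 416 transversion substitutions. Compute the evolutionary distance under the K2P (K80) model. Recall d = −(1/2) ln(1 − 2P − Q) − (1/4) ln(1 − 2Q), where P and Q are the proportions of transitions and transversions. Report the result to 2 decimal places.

P = 393/2130 ≈ 0.184507 and Q = 416/2130 ≈ 0.195305.
Under the Kimura two-parameter model, d = −½ ln(1 − 2P − Q) − ¼ ln(1 − 2Q).
1 − 2P − Q = 0.435681, giving −½ ln(0.435681) = 0.415422.
1 − 2Q = 0.60939, giving −¼ ln(0.60939) = 0.123824.
d = 0.415422 + 0.123824 = 0.539246.

0.54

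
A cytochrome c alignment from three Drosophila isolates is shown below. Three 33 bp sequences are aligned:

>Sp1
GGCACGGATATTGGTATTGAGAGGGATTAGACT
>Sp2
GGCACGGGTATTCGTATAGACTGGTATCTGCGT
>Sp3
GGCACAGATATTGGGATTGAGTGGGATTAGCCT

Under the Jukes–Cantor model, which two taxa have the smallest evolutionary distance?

Sp1–Sp2: 10/33 differ, p = 0.303, d = 0.388.
Sp1–Sp3: 4/33 differ, p = 0.121, d = 0.132.
Sp2–Sp3: 10/33 differ, p = 0.303, d = 0.388.
The smallest distance is between Sp1 and Sp3.

Sp1 and Sp3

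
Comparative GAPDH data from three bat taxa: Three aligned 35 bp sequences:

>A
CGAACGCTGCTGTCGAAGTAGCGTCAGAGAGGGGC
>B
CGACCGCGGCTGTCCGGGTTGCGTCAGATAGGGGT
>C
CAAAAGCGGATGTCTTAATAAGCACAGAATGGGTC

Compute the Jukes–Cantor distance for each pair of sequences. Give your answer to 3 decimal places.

d(A,B) = 0.273, d(A,C) = 0.572, d(B,C) = 0.782

A–B: 8/35 sites differ → p ≈ 0.228571, d = −0.75 ln(1 − 0.304761) = 0.272625 ≈ 0.273.
A–C: 14/35 sites differ → p = 0.4, d = −0.75 ln(1 − 0.533333) = 0.571605 ≈ 0.572.
B–C: 17/35 sites differ → p ≈ 0.485714, d = −0.75 ln(1 − 0.647619) = 0.782282 ≈ 0.782.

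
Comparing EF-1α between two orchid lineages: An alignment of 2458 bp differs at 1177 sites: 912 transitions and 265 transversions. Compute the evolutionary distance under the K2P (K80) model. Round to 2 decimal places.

1.01

P = 912/2458 ≈ 0.371033 and Q = 265/2458 ≈ 0.107811.
Under the Kimura two-parameter model, d = −½ ln(1 − 2P − Q) − ¼ ln(1 − 2Q).
1 − 2P − Q = 0.150123, giving −½ ln(0.150123) = 0.948150.
1 − 2Q = 0.784378, giving −¼ ln(0.784378) = 0.060716.
d = 0.948150 + 0.060716 = 1.008866.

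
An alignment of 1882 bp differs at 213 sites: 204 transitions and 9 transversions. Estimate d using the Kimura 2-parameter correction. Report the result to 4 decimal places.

P = 204/1882 ≈ 0.108395 and Q = 9/1882 ≈ 0.004782.
Under the Kimura two-parameter model, d = −½ ln(1 − 2P − Q) − ¼ ln(1 − 2Q).
1 − 2P − Q = 0.778428, giving −½ ln(0.778428) = 0.125239.
1 − 2Q = 0.990436, giving −¼ ln(0.990436) = 0.002403.
d = 0.125239 + 0.002403 = 0.127642.

0.1276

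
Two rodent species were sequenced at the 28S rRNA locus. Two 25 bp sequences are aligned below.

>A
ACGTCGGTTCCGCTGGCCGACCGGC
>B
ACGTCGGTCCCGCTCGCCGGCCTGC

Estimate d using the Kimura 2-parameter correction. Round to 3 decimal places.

0.181

Of 25 sites, 2 differences are transitions and 2 are transversions, so P = 2/25 = 0.08 and Q = 2/25 = 0.08.
Under the Kimura two-parameter model, d = −½ ln(1 − 2P − Q) − ¼ ln(1 − 2Q).
1 − 2P − Q = 0.76, giving −½ ln(0.76) = 0.137218.
1 − 2Q = 0.84, giving −¼ ln(0.84) = 0.043588.
d = 0.137218 + 0.043588 = 0.180806.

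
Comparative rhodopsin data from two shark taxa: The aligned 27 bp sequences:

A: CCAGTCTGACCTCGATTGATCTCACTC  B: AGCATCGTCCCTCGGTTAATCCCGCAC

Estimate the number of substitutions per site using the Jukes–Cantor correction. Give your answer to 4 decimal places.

The sequences differ at 12 of 27 sites, so p = 12/27 ≈ 0.444444.
d = −(3/4) ln(1 − 4p/3) = −0.75 ln(1 − 0.592592) = −0.75 ln(0.407408)
  = −0.75 × (-0.897940) = 0.673455 substitutions/site.

0.6735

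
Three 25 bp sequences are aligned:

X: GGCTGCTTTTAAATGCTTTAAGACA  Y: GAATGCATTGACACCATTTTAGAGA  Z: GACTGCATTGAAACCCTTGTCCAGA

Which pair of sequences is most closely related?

X–Y: 10/25 differ, p = 0.400, d = 0.572.
X–Z: 10/25 differ, p = 0.400, d = 0.572.
Y–Z: 6/25 differ, p = 0.240, d = 0.289.
The smallest distance is between Y and Z.

Y and Z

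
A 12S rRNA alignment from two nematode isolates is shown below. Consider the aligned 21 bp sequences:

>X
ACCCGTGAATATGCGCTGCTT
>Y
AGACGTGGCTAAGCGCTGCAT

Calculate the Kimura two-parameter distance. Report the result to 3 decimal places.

Of 21 sites, 1 differences are transitions and 5 are transversions, so P = 1/21 ≈ 0.047619 and Q = 5/21 ≈ 0.238095.
Under the Kimura two-parameter model, d = −½ ln(1 − 2P − Q) − ¼ ln(1 − 2Q).
1 − 2P − Q = 0.666667, giving −½ ln(0.666667) = 0.202732.
1 − 2Q = 0.52381, giving −¼ ln(0.52381) = 0.161657.
d = 0.202732 + 0.161657 = 0.364389.

0.364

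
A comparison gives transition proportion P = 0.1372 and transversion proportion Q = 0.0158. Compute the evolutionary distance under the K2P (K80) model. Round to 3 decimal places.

0.179

Under the Kimura two-parameter model, d = −½ ln(1 − 2P − Q) − ¼ ln(1 − 2Q).
1 − 2P − Q = 0.7098, giving −½ ln(0.7098) = 0.171386.
1 − 2Q = 0.9684, giving −¼ ln(0.9684) = 0.008028.
d = 0.171386 + 0.008028 = 0.179414.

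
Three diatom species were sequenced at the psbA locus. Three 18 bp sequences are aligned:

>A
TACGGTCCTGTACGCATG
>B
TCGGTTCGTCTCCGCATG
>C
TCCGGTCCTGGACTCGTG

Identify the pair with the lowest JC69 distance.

A and C

A–B: 6/18 differ, p = 0.333, d = 0.441.
A–C: 4/18 differ, p = 0.222, d = 0.264.
B–C: 8/18 differ, p = 0.444, d = 0.673.
The smallest distance is between A and C.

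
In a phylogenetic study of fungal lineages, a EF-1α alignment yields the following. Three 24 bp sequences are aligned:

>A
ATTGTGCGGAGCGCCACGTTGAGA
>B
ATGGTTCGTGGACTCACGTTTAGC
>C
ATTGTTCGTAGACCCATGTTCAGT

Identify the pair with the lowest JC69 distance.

A–B: 9/24 differ, p = 0.375, d = 0.520.
A–C: 7/24 differ, p = 0.292, d = 0.369.
B–C: 6/24 differ, p = 0.250, d = 0.304.
The smallest distance is between B and C.

B and C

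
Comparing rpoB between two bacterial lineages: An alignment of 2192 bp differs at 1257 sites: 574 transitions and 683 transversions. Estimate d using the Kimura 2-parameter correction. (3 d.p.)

1.146

P = 574/2192 ≈ 0.261861 and Q = 683/2192 ≈ 0.311588.
Under the Kimura two-parameter model, d = −½ ln(1 − 2P − Q) − ¼ ln(1 − 2Q).
1 − 2P − Q = 0.16469, giving −½ ln(0.16469) = 0.901845.
1 − 2Q = 0.376824, giving −¼ ln(0.376824) = 0.243994.
d = 0.901845 + 0.243994 = 1.145839.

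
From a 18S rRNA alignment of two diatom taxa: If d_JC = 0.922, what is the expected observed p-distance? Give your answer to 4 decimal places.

0.5306

p = (3/4)(1 − e^(−4d/3)) = 0.75 × (1 − e^(-1.229333)) = 0.75 × (1 − 0.292488) = 0.530634.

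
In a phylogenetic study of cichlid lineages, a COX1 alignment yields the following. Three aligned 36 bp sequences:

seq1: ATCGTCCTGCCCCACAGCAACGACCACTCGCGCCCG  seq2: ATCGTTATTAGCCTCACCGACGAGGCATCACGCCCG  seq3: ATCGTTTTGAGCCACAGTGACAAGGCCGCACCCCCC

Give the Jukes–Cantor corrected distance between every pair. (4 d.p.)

seq1–seq2: 13/36 sites differ → p ≈ 0.361111, d = −0.75 ln(1 − 0.481481) = 0.492584 ≈ 0.4926.
seq1–seq3: 14/36 sites differ → p ≈ 0.388889, d = −0.75 ln(1 − 0.518519) = 0.548166 ≈ 0.5482.
seq2–seq3: 10/36 sites differ → p ≈ 0.277778, d = −0.75 ln(1 − 0.370371) = 0.346968 ≈ 0.3470.

d(seq1,seq2) = 0.4926, d(seq1,seq3) = 0.5482, d(seq2,seq3) = 0.3470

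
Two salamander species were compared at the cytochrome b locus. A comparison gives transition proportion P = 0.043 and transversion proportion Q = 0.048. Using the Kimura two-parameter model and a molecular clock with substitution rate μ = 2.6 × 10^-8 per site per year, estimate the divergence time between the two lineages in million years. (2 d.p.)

Under the Kimura two-parameter model, d = −½ ln(1 − 2P − Q) − ¼ ln(1 − 2Q).
1 − 2P − Q = 0.866, giving −½ ln(0.866) = 0.071935.
1 − 2Q = 0.904, giving −¼ ln(0.904) = 0.025231.
d = 0.071935 + 0.025231 = 0.097166.
Under a molecular clock d = 2μt, so t = d/(2μ) = 0.097166 / (2 × 2.6 × 10^-8) = 1.87 million years.

1.87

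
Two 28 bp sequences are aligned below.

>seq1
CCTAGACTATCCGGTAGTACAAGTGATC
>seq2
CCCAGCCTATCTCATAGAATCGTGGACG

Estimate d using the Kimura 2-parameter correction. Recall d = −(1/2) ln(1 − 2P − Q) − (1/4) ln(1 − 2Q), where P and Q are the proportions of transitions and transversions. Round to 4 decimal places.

0.7408

Of 28 sites, 6 differences are transitions and 7 are transversions, so P = 6/28 ≈ 0.214286 and Q = 7/28 = 0.25.
Under the Kimura two-parameter model, d = −½ ln(1 − 2P − Q) − ¼ ln(1 − 2Q).
1 − 2P − Q = 0.321428, giving −½ ln(0.321428) = 0.567491.
1 − 2Q = 0.5, giving −¼ ln(0.5) = 0.173287.
d = 0.567491 + 0.173287 = 0.740778.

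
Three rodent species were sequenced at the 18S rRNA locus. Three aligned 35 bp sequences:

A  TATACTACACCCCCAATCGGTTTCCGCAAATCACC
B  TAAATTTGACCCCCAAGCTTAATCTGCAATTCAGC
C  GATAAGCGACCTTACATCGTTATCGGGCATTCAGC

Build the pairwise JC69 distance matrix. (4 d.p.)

d(A,B) = 0.4582, d(A,C) = 0.7053, d(B,C) = 0.6355

A–B: 12/35 sites differ → p ≈ 0.342857, d = −0.75 ln(1 − 0.457143) = 0.458182 ≈ 0.4582.
A–C: 16/35 sites differ → p ≈ 0.457143, d = −0.75 ln(1 − 0.609524) = 0.705292 ≈ 0.7053.
B–C: 15/35 sites differ → p ≈ 0.428571, d = −0.75 ln(1 − 0.571428) = 0.635472 ≈ 0.6355.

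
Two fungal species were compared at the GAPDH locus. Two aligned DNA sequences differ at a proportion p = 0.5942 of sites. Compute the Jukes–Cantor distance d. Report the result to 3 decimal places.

d = −(3/4) ln(1 − 4p/3) = −0.75 ln(1 − 0.792267) = −0.75 ln(0.207733)
  = −0.75 × (-1.571502) = 1.178627 substitutions/site.

1.179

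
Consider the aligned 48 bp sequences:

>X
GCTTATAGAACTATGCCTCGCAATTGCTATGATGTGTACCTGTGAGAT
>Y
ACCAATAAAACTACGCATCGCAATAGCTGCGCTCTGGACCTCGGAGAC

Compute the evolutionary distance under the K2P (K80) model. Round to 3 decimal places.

Of 48 sites, 7 differences are transitions and 8 are transversions, so P = 7/48 ≈ 0.145833 and Q = 8/48 ≈ 0.166667.
Under the Kimura two-parameter model, d = −½ ln(1 − 2P − Q) − ¼ ln(1 − 2Q).
1 − 2P − Q = 0.541667, giving −½ ln(0.541667) = 0.306552.
1 − 2Q = 0.666666, giving −¼ ln(0.666666) = 0.101367.
d = 0.306552 + 0.101367 = 0.407919.

0.408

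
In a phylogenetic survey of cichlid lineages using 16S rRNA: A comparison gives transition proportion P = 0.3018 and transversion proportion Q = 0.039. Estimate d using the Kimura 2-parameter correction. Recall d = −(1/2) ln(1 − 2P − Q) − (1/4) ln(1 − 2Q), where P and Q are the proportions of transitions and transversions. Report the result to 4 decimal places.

Under the Kimura two-parameter model, d = −½ ln(1 − 2P − Q) − ¼ ln(1 − 2Q).
1 − 2P − Q = 0.3574, giving −½ ln(0.3574) = 0.514450.
1 − 2Q = 0.922, giving −¼ ln(0.922) = 0.020303.
d = 0.514450 + 0.020303 = 0.534753.

0.5348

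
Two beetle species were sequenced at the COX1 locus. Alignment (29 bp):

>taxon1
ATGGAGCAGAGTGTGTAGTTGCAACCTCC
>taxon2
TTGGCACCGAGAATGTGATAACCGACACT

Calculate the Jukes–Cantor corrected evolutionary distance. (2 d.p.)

0.88

The sequences differ at 15 of 29 sites, so p = 15/29 ≈ 0.517241.
d = −(3/4) ln(1 − 4p/3) = −0.75 ln(1 − 0.689655) = −0.75 ln(0.310345)
  = −0.75 × (-1.170071) = 0.877553 substitutions/site.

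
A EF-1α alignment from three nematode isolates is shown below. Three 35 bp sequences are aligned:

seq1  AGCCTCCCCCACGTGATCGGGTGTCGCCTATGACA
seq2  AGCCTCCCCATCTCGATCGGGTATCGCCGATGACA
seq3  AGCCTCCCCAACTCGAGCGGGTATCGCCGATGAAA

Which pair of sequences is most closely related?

seq1–seq2: 6/35 differ, p = 0.171, d = 0.195.
seq1–seq3: 7/35 differ, p = 0.200, d = 0.233.
seq2–seq3: 3/35 differ, p = 0.086, d = 0.091.
The smallest distance is between seq2 and seq3.

seq2 and seq3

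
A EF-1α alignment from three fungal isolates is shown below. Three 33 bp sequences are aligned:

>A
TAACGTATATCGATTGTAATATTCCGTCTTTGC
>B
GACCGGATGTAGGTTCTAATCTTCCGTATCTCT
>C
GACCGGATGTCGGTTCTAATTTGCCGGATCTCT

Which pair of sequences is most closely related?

A–B: 12/33 differ, p = 0.364, d = 0.497.
A–C: 13/33 differ, p = 0.394, d = 0.559.
B–C: 4/33 differ, p = 0.121, d = 0.132.
The smallest distance is between B and C.

B and C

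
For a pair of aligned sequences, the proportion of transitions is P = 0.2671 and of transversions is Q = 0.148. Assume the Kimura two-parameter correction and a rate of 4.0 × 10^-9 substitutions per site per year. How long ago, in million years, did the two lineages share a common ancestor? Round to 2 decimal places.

82.61

Under the Kimura two-parameter model, d = −½ ln(1 − 2P − Q) − ¼ ln(1 − 2Q).
1 − 2P − Q = 0.3178, giving −½ ln(0.3178) = 0.573167.
1 − 2Q = 0.704, giving −¼ ln(0.704) = 0.087744.
d = 0.573167 + 0.087744 = 0.660911.
Under a molecular clock d = 2μt, so t = d/(2μ) = 0.660911 / (2 × 4.0 × 10^-9) = 82.61 million years.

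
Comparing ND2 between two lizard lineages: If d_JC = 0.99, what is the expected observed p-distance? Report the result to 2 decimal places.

0.55

p = (3/4)(1 − e^(−4d/3)) = 0.75 × (1 − e^(-1.32)) = 0.75 × (1 − 0.267135) = 0.549649.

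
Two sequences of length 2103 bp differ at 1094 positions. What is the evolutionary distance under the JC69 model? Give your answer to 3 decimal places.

0.887

p = 1094/2103 ≈ 0.520209.
d = −(3/4) ln(1 − 4p/3) = −0.75 ln(1 − 0.693612) = −0.75 ln(0.306388)
  = −0.75 × (-1.182903) = 0.887177 substitutions/site.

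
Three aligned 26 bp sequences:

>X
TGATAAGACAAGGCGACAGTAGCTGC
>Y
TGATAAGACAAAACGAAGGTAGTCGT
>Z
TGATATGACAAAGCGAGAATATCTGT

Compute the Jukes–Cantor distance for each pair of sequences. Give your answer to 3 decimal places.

X–Y: 7/26 sites differ → p ≈ 0.269231, d = −0.75 ln(1 − 0.358975) = 0.333515 ≈ 0.334.
X–Z: 6/26 sites differ → p ≈ 0.230769, d = −0.75 ln(1 − 0.307692) = 0.275793 ≈ 0.276.
Y–Z: 8/26 sites differ → p ≈ 0.307692, d = −0.75 ln(1 − 0.410256) = 0.396050 ≈ 0.396.

d(X,Y) = 0.334, d(X,Z) = 0.276, d(Y,Z) = 0.396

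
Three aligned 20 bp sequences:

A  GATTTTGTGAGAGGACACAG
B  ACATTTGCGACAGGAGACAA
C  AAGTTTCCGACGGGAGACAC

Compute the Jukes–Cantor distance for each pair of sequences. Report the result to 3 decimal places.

A–B: 7/20 sites differ → p = 0.35, d = −0.75 ln(1 − 0.466667) = 0.471457 ≈ 0.471.
A–C: 8/20 sites differ → p = 0.4, d = −0.75 ln(1 − 0.533333) = 0.571605 ≈ 0.572.
B–C: 5/20 sites differ → p = 0.25, d = −0.75 ln(1 − 0.333333) = 0.304098 ≈ 0.304.

d(A,B) = 0.471, d(A,C) = 0.572, d(B,C) = 0.304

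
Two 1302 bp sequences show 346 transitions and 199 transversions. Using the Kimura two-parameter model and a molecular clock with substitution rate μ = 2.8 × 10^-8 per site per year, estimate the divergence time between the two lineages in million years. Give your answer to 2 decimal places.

11.92

P = 346/1302 ≈ 0.265745 and Q = 199/1302 ≈ 0.152842.
Under the Kimura two-parameter model, d = −½ ln(1 − 2P − Q) − ¼ ln(1 − 2Q).
1 − 2P − Q = 0.315668, giving −½ ln(0.315668) = 0.576532.
1 − 2Q = 0.694316, giving −¼ ln(0.694316) = 0.091207.
d = 0.576532 + 0.091207 = 0.667739.
Under a molecular clock d = 2μt, so t = d/(2μ) = 0.667739 / (2 × 2.8 × 10^-8) = 11.92 million years.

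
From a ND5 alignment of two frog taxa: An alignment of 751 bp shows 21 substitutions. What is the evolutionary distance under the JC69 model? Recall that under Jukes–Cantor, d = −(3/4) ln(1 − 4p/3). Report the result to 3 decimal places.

0.028

p = 21/751 ≈ 0.027963.
d = −(3/4) ln(1 − 4p/3) = −0.75 ln(1 − 0.037284) = −0.75 ln(0.962716)
  = −0.75 × (-0.037997) = 0.028498 substitutions/site.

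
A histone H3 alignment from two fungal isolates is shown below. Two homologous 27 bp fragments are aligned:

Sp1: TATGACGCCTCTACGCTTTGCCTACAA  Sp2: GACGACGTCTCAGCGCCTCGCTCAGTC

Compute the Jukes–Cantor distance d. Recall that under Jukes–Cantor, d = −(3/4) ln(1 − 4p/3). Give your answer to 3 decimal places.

0.673

The sequences differ at 12 of 27 sites, so p = 12/27 ≈ 0.444444.
d = −(3/4) ln(1 − 4p/3) = −0.75 ln(1 − 0.592592) = −0.75 ln(0.407408)
  = −0.75 × (-0.897940) = 0.673455 substitutions/site.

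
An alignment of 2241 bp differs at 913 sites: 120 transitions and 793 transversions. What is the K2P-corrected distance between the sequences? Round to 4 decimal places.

0.6165

P = 120/2241 ≈ 0.053548 and Q = 793/2241 ≈ 0.35386.
Under the Kimura two-parameter model, d = −½ ln(1 − 2P − Q) − ¼ ln(1 − 2Q).
1 − 2P − Q = 0.539044, giving −½ ln(0.539044) = 0.308979.
1 − 2Q = 0.29228, giving −¼ ln(0.29228) = 0.307511.
d = 0.308979 + 0.307511 = 0.616490.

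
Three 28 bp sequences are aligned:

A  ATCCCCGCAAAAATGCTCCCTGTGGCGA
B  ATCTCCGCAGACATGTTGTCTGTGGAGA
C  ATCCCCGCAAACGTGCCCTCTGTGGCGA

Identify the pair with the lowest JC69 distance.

A–B: 7/28 differ, p = 0.250, d = 0.304.
A–C: 4/28 differ, p = 0.143, d = 0.158.
B–C: 7/28 differ, p = 0.250, d = 0.304.
The smallest distance is between A and C.

A and C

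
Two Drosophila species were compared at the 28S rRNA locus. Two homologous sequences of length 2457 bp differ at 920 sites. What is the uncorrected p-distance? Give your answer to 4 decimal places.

0.3744

p = 920/2457 = 0.374440… ≈ 0.3744 (to 4 d.p.).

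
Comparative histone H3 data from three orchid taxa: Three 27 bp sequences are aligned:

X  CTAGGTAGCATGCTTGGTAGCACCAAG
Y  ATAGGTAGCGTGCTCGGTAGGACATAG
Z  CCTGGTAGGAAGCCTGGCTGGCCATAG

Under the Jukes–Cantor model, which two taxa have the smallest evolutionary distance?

X and Y

X–Y: 6/27 differ, p = 0.222, d = 0.264.
X–Z: 11/27 differ, p = 0.407, d = 0.588.
Y–Z: 11/27 differ, p = 0.407, d = 0.588.
The smallest distance is between X and Y.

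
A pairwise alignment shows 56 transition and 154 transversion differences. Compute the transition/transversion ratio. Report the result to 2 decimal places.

R = 56/154 = 0.363636… ≈ 0.36 (to 2 d.p.).

0.36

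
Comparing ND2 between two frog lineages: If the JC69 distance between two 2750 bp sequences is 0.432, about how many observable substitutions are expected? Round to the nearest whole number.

Invert JC69: p = (3/4)(1 − e^(−4d/3)) = 0.75 × (1 − e^(-0.576)) = 0.75 × (1 − 0.562142) = 0.328394.
Expected differing sites = pL ≈ 0.328394 × 2750 = 903.0835 ≈ 903.

903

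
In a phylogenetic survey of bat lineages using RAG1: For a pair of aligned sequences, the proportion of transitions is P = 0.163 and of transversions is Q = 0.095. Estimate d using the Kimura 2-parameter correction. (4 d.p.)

0.3259

Under the Kimura two-parameter model, d = −½ ln(1 − 2P − Q) − ¼ ln(1 − 2Q).
1 − 2P − Q = 0.579, giving −½ ln(0.579) = 0.273226.
1 − 2Q = 0.81, giving −¼ ln(0.81) = 0.052680.
d = 0.273226 + 0.052680 = 0.325906.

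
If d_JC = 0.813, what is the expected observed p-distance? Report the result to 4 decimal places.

0.4963

p = (3/4)(1 − e^(−4d/3)) = 0.75 × (1 − e^(-1.084)) = 0.75 × (1 − 0.338240) = 0.496320.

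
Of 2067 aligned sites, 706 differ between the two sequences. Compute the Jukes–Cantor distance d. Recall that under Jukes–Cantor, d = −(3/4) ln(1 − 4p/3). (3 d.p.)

p = 706/2067 ≈ 0.341558.
d = −(3/4) ln(1 − 4p/3) = −0.75 ln(1 − 0.455411) = −0.75 ln(0.544589)
  = −0.75 × (-0.607724) = 0.455793 substitutions/site.

0.456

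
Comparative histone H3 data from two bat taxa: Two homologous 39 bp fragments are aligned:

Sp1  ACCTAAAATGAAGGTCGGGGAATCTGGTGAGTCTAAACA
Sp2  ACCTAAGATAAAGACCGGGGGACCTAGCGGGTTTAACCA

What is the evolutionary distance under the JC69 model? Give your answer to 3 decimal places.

0.354

The sequences differ at 11 of 39 sites, so p = 11/39 ≈ 0.282051.
d = −(3/4) ln(1 − 4p/3) = −0.75 ln(1 − 0.376068) = −0.75 ln(0.623932)
  = −0.75 × (-0.471714) = 0.353786 substitutions/site.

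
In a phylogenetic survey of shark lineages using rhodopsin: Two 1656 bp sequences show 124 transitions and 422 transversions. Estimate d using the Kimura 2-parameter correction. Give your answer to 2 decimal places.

P = 124/1656 ≈ 0.074879 and Q = 422/1656 ≈ 0.254831.
Under the Kimura two-parameter model, d = −½ ln(1 − 2P − Q) − ¼ ln(1 − 2Q).
1 − 2P − Q = 0.595411, giving −½ ln(0.595411) = 0.259252.
1 − 2Q = 0.490338, giving −¼ ln(0.490338) = 0.178165.
d = 0.259252 + 0.178165 = 0.437417.

0.44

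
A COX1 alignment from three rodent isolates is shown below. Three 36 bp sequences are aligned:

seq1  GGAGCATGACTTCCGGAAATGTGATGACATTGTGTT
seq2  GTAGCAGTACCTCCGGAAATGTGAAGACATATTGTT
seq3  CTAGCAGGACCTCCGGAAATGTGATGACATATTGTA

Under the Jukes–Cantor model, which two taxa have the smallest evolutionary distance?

seq1–seq2: 7/36 differ, p = 0.194, d = 0.225.
seq1–seq3: 7/36 differ, p = 0.194, d = 0.225.
seq2–seq3: 4/36 differ, p = 0.111, d = 0.120.
The smallest distance is between seq2 and seq3.

seq2 and seq3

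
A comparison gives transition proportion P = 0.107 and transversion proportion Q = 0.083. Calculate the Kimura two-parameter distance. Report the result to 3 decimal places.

0.222

Under the Kimura two-parameter model, d = −½ ln(1 − 2P − Q) − ¼ ln(1 − 2Q).
1 − 2P − Q = 0.703, giving −½ ln(0.703) = 0.176199.
1 − 2Q = 0.834, giving −¼ ln(0.834) = 0.045380.
d = 0.176199 + 0.045380 = 0.221579.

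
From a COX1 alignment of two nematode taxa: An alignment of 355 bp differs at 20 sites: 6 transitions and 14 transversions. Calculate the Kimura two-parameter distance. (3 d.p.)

P = 6/355 ≈ 0.016901 and Q = 14/355 ≈ 0.039437.
Under the Kimura two-parameter model, d = −½ ln(1 − 2P − Q) − ¼ ln(1 − 2Q).
1 − 2P − Q = 0.926761, giving −½ ln(0.926761) = 0.038030.
1 − 2Q = 0.921126, giving −¼ ln(0.921126) = 0.020540.
d = 0.038030 + 0.020540 = 0.058570.

0.059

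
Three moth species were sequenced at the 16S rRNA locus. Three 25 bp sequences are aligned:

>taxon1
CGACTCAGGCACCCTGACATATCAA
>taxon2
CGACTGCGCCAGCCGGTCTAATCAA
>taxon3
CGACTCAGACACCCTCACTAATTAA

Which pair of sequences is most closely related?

taxon1 and taxon3

taxon1–taxon2: 8/25 differ, p = 0.320, d = 0.417.
taxon1–taxon3: 5/25 differ, p = 0.200, d = 0.233.
taxon2–taxon3: 8/25 differ, p = 0.320, d = 0.417.
The smallest distance is between taxon1 and taxon3.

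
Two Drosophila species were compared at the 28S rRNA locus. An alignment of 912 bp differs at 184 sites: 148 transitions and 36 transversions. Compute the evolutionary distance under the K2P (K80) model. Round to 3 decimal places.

P = 148/912 ≈ 0.162281 and Q = 36/912 ≈ 0.039474.
Under the Kimura two-parameter model, d = −½ ln(1 − 2P − Q) − ¼ ln(1 − 2Q).
1 − 2P − Q = 0.635964, giving −½ ln(0.635964) = 0.226307.
1 − 2Q = 0.921052, giving −¼ ln(0.921052) = 0.020560.
d = 0.226307 + 0.020560 = 0.246867.

0.247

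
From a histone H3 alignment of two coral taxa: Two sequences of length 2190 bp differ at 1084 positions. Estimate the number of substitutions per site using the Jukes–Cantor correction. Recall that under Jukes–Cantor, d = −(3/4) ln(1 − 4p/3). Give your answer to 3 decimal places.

p = 1084/2190 ≈ 0.494977.
d = −(3/4) ln(1 − 4p/3) = −0.75 ln(1 − 0.659969) = −0.75 ln(0.340031)
  = −0.75 × (-1.078718) = 0.809039 substitutions/site.

0.809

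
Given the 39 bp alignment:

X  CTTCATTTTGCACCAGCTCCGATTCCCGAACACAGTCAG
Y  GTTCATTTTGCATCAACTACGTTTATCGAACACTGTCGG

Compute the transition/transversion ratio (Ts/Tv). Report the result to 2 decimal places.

0.80

Transitions are A↔G and C↔T; transversions are all other mismatches.
Transitions: 4. Transversions: 5.
R = 4/5 = 0.80.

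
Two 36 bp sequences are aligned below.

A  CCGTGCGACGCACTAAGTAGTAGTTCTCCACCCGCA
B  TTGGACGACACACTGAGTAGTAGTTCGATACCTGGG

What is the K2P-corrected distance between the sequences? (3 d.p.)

0.468

Of 36 sites, 8 differences are transitions and 4 are transversions, so P = 8/36 ≈ 0.222222 and Q = 4/36 ≈ 0.111111.
Under the Kimura two-parameter model, d = −½ ln(1 − 2P − Q) − ¼ ln(1 − 2Q).
1 − 2P − Q = 0.444445, giving −½ ln(0.444445) = 0.405464.
1 − 2Q = 0.777778, giving −¼ ln(0.777778) = 0.062829.
d = 0.405464 + 0.062829 = 0.468293.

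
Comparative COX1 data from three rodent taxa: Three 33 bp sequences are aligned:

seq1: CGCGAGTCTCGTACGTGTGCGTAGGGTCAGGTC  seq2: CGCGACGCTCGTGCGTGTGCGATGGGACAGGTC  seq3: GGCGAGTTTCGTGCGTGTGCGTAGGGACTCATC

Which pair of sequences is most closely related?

seq1 and seq2

seq1–seq2: 6/33 differ, p = 0.182, d = 0.208.
seq1–seq3: 7/33 differ, p = 0.212, d = 0.249.
seq2–seq3: 9/33 differ, p = 0.273, d = 0.339.
The smallest distance is between seq1 and seq2.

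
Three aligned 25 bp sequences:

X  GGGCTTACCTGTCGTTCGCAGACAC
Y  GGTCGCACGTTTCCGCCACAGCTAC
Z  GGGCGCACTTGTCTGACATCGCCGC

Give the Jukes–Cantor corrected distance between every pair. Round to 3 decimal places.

X–Y: 11/25 sites differ → p = 0.44, d = −0.75 ln(1 − 0.586667) = 0.662626 ≈ 0.663.
X–Z: 11/25 sites differ → p = 0.44, d = −0.75 ln(1 − 0.586667) = 0.662626 ≈ 0.663.
Y–Z: 9/25 sites differ → p = 0.36, d = −0.75 ln(1 − 0.48) = 0.490445 ≈ 0.490.

d(X,Y) = 0.663, d(X,Z) = 0.663, d(Y,Z) = 0.490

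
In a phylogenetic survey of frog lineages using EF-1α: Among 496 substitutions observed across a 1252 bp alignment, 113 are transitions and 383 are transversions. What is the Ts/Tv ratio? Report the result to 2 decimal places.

0.30

R = 113/383 = 0.295039… ≈ 0.30 (to 2 d.p.).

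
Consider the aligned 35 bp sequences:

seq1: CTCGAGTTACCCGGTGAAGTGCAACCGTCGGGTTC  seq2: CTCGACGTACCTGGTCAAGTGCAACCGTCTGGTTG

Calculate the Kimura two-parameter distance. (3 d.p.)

0.196

Of 35 sites, 1 differences are transitions and 5 are transversions, so P = 1/35 ≈ 0.028571 and Q = 5/35 ≈ 0.142857.
Under the Kimura two-parameter model, d = −½ ln(1 − 2P − Q) − ¼ ln(1 − 2Q).
1 − 2P − Q = 0.800001, giving −½ ln(0.800001) = 0.111571.
1 − 2Q = 0.714286, giving −¼ ln(0.714286) = 0.084118.
d = 0.111571 + 0.084118 = 0.195689.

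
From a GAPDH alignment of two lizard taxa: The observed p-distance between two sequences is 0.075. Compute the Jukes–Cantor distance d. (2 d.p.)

d = −(3/4) ln(1 − 4p/3) = −0.75 ln(1 − 0.1) = −0.75 ln(0.9)
  = −0.75 × (-0.105361) = 0.079021 substitutions/site.

0.08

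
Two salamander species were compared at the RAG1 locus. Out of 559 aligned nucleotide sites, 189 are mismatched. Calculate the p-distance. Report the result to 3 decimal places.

0.338

p = 189/559 = 0.338103… ≈ 0.338 (to 3 d.p.).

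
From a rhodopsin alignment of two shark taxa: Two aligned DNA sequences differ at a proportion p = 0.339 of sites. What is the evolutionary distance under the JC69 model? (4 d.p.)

d = −(3/4) ln(1 − 4p/3) = −0.75 ln(1 − 0.452) = −0.75 ln(0.548)
  = −0.75 × (-0.601480) = 0.451110 substitutions/site.

0.4511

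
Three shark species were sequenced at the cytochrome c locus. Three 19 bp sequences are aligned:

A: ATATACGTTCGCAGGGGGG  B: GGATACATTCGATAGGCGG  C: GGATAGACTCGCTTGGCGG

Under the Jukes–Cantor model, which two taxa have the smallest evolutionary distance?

A–B: 7/19 differ, p = 0.368, d = 0.507.
A–C: 8/19 differ, p = 0.421, d = 0.618.
B–C: 4/19 differ, p = 0.211, d = 0.247.
The smallest distance is between B and C.

B and C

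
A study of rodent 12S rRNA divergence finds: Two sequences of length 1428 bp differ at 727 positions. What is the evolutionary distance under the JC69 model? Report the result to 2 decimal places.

p = 727/1428 ≈ 0.509104.
d = −(3/4) ln(1 − 4p/3) = −0.75 ln(1 − 0.678805) = −0.75 ln(0.321195)
  = −0.75 × (-1.135707) = 0.851780 substitutions/site.

0.85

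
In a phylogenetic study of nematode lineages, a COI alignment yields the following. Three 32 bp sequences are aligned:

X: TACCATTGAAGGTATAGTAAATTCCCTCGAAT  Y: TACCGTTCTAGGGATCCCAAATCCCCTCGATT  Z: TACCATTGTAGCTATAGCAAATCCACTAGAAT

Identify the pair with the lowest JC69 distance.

X and Z

X–Y: 9/32 differ, p = 0.281, d = 0.353.
X–Z: 6/32 differ, p = 0.188, d = 0.216.
Y–Z: 9/32 differ, p = 0.281, d = 0.353.
The smallest distance is between X and Z.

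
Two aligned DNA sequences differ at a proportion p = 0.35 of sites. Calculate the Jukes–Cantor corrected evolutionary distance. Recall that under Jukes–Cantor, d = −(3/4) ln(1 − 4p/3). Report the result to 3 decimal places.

d = −(3/4) ln(1 − 4p/3) = −0.75 ln(1 − 0.466667) = −0.75 ln(0.533333)
  = −0.75 × (-0.628609) = 0.471457 substitutions/site.

0.471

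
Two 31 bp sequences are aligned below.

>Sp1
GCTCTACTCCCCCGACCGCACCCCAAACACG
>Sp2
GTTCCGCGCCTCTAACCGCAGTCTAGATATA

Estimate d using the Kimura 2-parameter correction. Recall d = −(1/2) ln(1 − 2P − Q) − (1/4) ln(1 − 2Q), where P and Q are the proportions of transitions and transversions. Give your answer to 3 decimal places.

0.947

Of 31 sites, 12 differences are transitions and 2 are transversions, so P = 12/31 ≈ 0.387097 and Q = 2/31 ≈ 0.064516.
Under the Kimura two-parameter model, d = −½ ln(1 − 2P − Q) − ¼ ln(1 − 2Q).
1 − 2P − Q = 0.16129, giving −½ ln(0.16129) = 0.912276.
1 − 2Q = 0.870968, giving −¼ ln(0.870968) = 0.034538.
d = 0.912276 + 0.034538 = 0.946814.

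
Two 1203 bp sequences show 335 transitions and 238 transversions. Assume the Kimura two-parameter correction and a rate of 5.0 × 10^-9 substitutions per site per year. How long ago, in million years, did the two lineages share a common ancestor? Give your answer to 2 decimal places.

P = 335/1203 ≈ 0.27847 and Q = 238/1203 ≈ 0.197839.
Under the Kimura two-parameter model, d = −½ ln(1 − 2P − Q) − ¼ ln(1 − 2Q).
1 − 2P − Q = 0.245221, giving −½ ln(0.245221) = 0.702798.
1 − 2Q = 0.604322, giving −¼ ln(0.604322) = 0.125912.
d = 0.702798 + 0.125912 = 0.828710.
Under a molecular clock d = 2μt, so t = d/(2μ) = 0.828710 / (2 × 5.0 × 10^-9) = 82.87 million years.

82.87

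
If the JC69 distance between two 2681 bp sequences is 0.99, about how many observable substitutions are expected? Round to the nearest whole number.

Invert JC69: p = (3/4)(1 − e^(−4d/3)) = 0.75 × (1 − e^(-1.32)) = 0.75 × (1 − 0.267135) = 0.549649.
Expected differing sites = pL ≈ 0.549649 × 2681 = 1473.608969 ≈ 1474.

1474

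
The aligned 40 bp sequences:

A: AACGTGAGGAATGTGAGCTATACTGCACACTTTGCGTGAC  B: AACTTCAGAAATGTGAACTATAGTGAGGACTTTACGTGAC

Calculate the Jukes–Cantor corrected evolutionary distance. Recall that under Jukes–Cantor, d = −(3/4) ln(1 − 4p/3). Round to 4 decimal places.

The sequences differ at 9 of 40 sites (4, 6, 9, 17, 23, 26, 27, 28, 34), so p = 9/40 = 0.225.
d = −(3/4) ln(1 − 4p/3) = −0.75 ln(1 − 0.3) = −0.75 ln(0.7)
  = −0.75 × (-0.356675) = 0.267506 substitutions/site.

0.2675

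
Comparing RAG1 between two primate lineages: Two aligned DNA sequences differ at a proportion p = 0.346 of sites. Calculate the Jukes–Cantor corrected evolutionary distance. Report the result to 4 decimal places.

d = −(3/4) ln(1 − 4p/3) = −0.75 ln(1 − 0.461333) = −0.75 ln(0.538667)
  = −0.75 × (-0.618658) = 0.463994 substitutions/site.

0.4640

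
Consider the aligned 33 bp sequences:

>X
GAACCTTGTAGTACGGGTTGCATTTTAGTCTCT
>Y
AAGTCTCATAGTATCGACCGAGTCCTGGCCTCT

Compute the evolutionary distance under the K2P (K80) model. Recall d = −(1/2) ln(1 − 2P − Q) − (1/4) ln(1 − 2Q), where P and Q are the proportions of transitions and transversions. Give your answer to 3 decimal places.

Of 33 sites, 14 differences are transitions and 2 are transversions, so P = 14/33 ≈ 0.424242 and Q = 2/33 ≈ 0.060606.
Under the Kimura two-parameter model, d = −½ ln(1 − 2P − Q) − ¼ ln(1 − 2Q).
1 − 2P − Q = 0.09091, giving −½ ln(0.09091) = 1.198943.
1 − 2Q = 0.878788, giving −¼ ln(0.878788) = 0.032303.
d = 1.198943 + 0.032303 = 1.231246.

1.231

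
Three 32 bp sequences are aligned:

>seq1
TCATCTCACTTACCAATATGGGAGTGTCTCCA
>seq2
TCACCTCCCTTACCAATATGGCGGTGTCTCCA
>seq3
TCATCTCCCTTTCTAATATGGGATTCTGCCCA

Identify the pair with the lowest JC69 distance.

seq1–seq2: 4/32 differ, p = 0.125, d = 0.137.
seq1–seq3: 7/32 differ, p = 0.219, d = 0.259.
seq2–seq3: 9/32 differ, p = 0.281, d = 0.353.
The smallest distance is between seq1 and seq2.

seq1 and seq2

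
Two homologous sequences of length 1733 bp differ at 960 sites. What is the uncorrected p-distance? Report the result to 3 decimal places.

p = 960/1733 = 0.553952… ≈ 0.554 (to 3 d.p.).

0.554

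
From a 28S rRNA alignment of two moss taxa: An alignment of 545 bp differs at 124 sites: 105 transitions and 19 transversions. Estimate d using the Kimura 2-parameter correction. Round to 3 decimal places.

P = 105/545 ≈ 0.192661 and Q = 19/545 ≈ 0.034862.
Under the Kimura two-parameter model, d = −½ ln(1 − 2P − Q) − ¼ ln(1 − 2Q).
1 − 2P − Q = 0.579816, giving −½ ln(0.579816) = 0.272522.
1 − 2Q = 0.930276, giving −¼ ln(0.930276) = 0.018068.
d = 0.272522 + 0.018068 = 0.290590.

0.291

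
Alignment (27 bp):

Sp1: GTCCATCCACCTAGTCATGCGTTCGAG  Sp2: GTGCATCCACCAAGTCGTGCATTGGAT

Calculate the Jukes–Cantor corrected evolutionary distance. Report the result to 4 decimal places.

0.2635

The sequences differ at 6 of 27 sites (3, 12, 17, 21, 24, 27), so p = 6/27 ≈ 0.222222.
d = −(3/4) ln(1 − 4p/3) = −0.75 ln(1 − 0.296296) = −0.75 ln(0.703704)
  = −0.75 × (-0.351397) = 0.263548 substitutions/site.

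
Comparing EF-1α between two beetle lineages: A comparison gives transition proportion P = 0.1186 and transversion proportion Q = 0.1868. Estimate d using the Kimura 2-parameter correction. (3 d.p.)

Under the Kimura two-parameter model, d = −½ ln(1 − 2P − Q) − ¼ ln(1 − 2Q).
1 − 2P − Q = 0.576, giving −½ ln(0.576) = 0.275824.
1 − 2Q = 0.6264, giving −¼ ln(0.6264) = 0.116942.
d = 0.275824 + 0.116942 = 0.392766.

0.393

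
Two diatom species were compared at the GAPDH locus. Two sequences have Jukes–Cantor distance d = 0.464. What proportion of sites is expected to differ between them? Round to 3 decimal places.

p = (3/4)(1 − e^(−4d/3)) = 0.75 × (1 − e^(-0.618667)) = 0.75 × (1 − 0.538662) = 0.346004.

0.346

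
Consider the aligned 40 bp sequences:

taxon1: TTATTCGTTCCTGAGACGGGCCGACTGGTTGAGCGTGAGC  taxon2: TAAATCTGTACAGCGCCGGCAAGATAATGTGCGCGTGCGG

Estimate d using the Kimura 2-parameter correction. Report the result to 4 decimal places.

0.8465

Of 40 sites, 2 differences are transitions and 17 are transversions, so P = 2/40 = 0.05 and Q = 17/40 = 0.425.
Under the Kimura two-parameter model, d = −½ ln(1 − 2P − Q) − ¼ ln(1 − 2Q).
1 − 2P − Q = 0.475, giving −½ ln(0.475) = 0.372220.
1 − 2Q = 0.15, giving −¼ ln(0.15) = 0.474280.
d = 0.372220 + 0.474280 = 0.846500.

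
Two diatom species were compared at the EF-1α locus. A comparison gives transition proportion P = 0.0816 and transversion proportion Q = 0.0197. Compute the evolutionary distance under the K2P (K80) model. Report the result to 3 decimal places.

0.111

Under the Kimura two-parameter model, d = −½ ln(1 − 2P − Q) − ¼ ln(1 − 2Q).
1 − 2P − Q = 0.8171, giving −½ ln(0.8171) = 0.100997.
1 − 2Q = 0.9606, giving −¼ ln(0.9606) = 0.010049.
d = 0.100997 + 0.010049 = 0.111046.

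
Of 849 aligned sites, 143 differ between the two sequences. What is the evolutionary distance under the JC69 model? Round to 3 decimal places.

0.191

p = 143/849 ≈ 0.168433.
d = −(3/4) ln(1 − 4p/3) = −0.75 ln(1 − 0.224577) = −0.75 ln(0.775423)
  = −0.75 × (-0.254347) = 0.190760 substitutions/site.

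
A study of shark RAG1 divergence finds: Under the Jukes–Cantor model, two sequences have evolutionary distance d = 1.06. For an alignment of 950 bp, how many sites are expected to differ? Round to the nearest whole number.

Invert JC69: p = (3/4)(1 − e^(−4d/3)) = 0.75 × (1 − e^(-1.413333)) = 0.75 × (1 − 0.243331) = 0.567502.
Expected differing sites = pL ≈ 0.567502 × 950 = 539.1269 ≈ 539.

539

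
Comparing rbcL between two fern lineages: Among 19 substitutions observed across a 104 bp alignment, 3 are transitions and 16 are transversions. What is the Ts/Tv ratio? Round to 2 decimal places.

R = 3/16 = 0.1875 ≈ 0.19 (to 2 d.p.).

0.19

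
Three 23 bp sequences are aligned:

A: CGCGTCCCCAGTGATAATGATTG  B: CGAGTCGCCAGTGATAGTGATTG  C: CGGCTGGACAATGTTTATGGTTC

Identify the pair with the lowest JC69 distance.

A–B: 3/23 differ, p = 0.130, d = 0.143.
A–C: 10/23 differ, p = 0.435, d = 0.650.
B–C: 10/23 differ, p = 0.435, d = 0.650.
The smallest distance is between A and B.

A and B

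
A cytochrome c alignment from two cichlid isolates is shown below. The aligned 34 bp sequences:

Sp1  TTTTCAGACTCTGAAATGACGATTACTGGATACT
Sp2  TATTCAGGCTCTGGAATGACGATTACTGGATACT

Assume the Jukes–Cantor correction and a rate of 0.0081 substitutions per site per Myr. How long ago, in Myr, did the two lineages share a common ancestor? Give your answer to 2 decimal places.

5.79

The sequences differ at 3 of 34 sites (2, 8, 14), so p = 3/34 ≈ 0.088235.
d = −(3/4) ln(1 − 4p/3) = −0.75 ln(1 − 0.117647) = −0.75 ln(0.882353)
  = −0.75 × (-0.125163) = 0.093872 substitutions/site.
Under a molecular clock d = 2μt, so t = d/(2μ) = 0.093872 / (2 × 0.0081) = 5.79 Myr.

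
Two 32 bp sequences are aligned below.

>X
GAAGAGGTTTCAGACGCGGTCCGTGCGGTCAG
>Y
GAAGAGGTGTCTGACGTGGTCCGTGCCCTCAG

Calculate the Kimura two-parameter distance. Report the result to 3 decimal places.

Of 32 sites, 1 differences are transitions and 4 are transversions, so P = 1/32 = 0.03125 and Q = 4/32 = 0.125.
Under the Kimura two-parameter model, d = −½ ln(1 − 2P − Q) − ¼ ln(1 − 2Q).
1 − 2P − Q = 0.8125, giving −½ ln(0.8125) = 0.103820.
1 − 2Q = 0.75, giving −¼ ln(0.75) = 0.071921.
d = 0.103820 + 0.071921 = 0.175741.

0.176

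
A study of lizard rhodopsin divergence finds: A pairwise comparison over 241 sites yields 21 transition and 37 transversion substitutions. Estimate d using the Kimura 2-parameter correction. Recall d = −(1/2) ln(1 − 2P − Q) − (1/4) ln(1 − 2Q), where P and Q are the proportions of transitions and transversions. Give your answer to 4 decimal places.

0.2903

P = 21/241 ≈ 0.087137 and Q = 37/241 ≈ 0.153527.
Under the Kimura two-parameter model, d = −½ ln(1 − 2P − Q) − ¼ ln(1 − 2Q).
1 − 2P − Q = 0.672199, giving −½ ln(0.672199) = 0.198600.
1 − 2Q = 0.692946, giving −¼ ln(0.692946) = 0.091701.
d = 0.198600 + 0.091701 = 0.290301.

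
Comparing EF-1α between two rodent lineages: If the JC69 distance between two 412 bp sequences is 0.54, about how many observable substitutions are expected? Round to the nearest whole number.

159

Invert JC69: p = (3/4)(1 − e^(−4d/3)) = 0.75 × (1 − e^(-0.72)) = 0.75 × (1 − 0.486752) = 0.384936.
Expected differing sites = pL ≈ 0.384936 × 412 = 158.593632 ≈ 159.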